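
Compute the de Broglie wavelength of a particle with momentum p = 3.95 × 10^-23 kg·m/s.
1.68 × 10^-11 m

Using the de Broglie relation λ = h/p:

λ = h/p
λ = (6.626 × 10^-34 J·s) / (3.95 × 10^-23 kg·m/s)
λ = 1.68 × 10^-11 m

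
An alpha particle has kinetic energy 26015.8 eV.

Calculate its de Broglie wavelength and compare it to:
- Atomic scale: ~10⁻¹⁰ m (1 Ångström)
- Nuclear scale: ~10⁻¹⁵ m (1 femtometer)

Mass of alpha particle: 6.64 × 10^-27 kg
λ = 8.91 × 10^-14 m, which is between nuclear and atomic scales.

Using λ = h/√(2mKE):

KE = 26015.8 eV = 4.168 × 10^-15 J

λ = h/√(2mKE)
λ = (6.626 × 10^-34 J·s) / √(2 × 6.64 × 10^-27 kg × 4.168 × 10^-15 J)
λ = 8.91 × 10^-14 m

Comparison:
- Atomic scale (10⁻¹⁰ m): λ is 0.00089× this size
- Nuclear scale (10⁻¹⁵ m): λ is 89× this size

The wavelength is between nuclear and atomic scales.

This wavelength is appropriate for probing atomic structure but too large for nuclear physics experiments.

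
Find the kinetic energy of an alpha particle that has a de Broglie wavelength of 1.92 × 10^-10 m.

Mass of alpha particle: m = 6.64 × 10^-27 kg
8.97 × 10^-22 J (or 5.60 × 10^-3 eV)

From λ = h/√(2mKE), we solve for KE:

λ² = h²/(2mKE)
KE = h²/(2mλ²)
KE = (6.626 × 10^-34 J·s)² / (2 × 6.64 × 10^-27 kg × (1.92 × 10^-10 m)²)
KE = 8.97 × 10^-22 J
KE = 5.60 × 10^-3 eV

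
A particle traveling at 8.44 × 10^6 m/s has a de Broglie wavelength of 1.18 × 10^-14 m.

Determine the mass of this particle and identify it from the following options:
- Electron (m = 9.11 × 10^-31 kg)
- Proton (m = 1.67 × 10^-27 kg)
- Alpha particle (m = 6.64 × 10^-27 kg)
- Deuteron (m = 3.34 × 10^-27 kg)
The particle is an alpha particle.

From λ = h/(mv), solve for mass:

m = h/(λv)
m = (6.626 × 10^-34 J·s) / (1.18 × 10^-14 m × 8.44 × 10^6 m/s)
m = 6.65 × 10^-27 kg

Comparing with the listed masses, this is closest to an alpha particle.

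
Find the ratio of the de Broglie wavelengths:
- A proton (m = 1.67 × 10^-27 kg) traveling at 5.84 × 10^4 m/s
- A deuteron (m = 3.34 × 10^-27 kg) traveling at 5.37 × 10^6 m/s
λ₁/λ₂ = 184

Using λ = h/(mv):

λ₁ = h/(m₁v₁) = 6.79 × 10^-12 m
λ₂ = h/(m₂v₂) = 3.69 × 10^-14 m

Ratio λ₁/λ₂ = (m₂v₂)/(m₁v₁)
         = (3.34 × 10^-27 kg × 5.37 × 10^6 m/s) / (1.67 × 10^-27 kg × 5.84 × 10^4 m/s)
         = 184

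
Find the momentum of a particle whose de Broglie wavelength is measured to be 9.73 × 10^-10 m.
6.81 × 10^-25 kg·m/s

From the de Broglie relation λ = h/p, we solve for p:

p = h/λ
p = (6.626 × 10^-34 J·s) / (9.73 × 10^-10 m)
p = 6.81 × 10^-25 kg·m/s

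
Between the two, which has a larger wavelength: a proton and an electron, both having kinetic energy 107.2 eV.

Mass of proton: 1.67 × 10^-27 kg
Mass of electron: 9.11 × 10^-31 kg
The electron has the longer wavelength.

Using λ = h/√(2mKE):

For proton: λ₁ = h/√(2m₁KE) = 2.77 × 10^-12 m
For electron: λ₂ = h/√(2m₂KE) = 1.18 × 10^-10 m

Since λ ∝ 1/√m at constant kinetic energy, the lighter particle has the longer wavelength.

The electron has the longer de Broglie wavelength.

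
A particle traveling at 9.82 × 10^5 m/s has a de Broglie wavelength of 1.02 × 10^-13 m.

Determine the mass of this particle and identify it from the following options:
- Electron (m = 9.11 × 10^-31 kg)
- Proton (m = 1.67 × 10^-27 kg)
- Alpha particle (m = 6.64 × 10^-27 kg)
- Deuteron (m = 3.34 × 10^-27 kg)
The particle is an alpha particle.

From λ = h/(mv), solve for mass:

m = h/(λv)
m = (6.626 × 10^-34 J·s) / (1.02 × 10^-13 m × 9.82 × 10^5 m/s)
m = 6.62 × 10^-27 kg

Comparing with the listed masses, this is closest to an alpha particle.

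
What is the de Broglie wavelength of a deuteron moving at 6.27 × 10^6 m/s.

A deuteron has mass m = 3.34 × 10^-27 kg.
3.16 × 10^-14 m

Using the de Broglie relation λ = h/(mv):

λ = h/(mv)
λ = (6.626 × 10^-34 J·s) / (3.34 × 10^-27 kg × 6.27 × 10^6 m/s)
λ = 3.16 × 10^-14 m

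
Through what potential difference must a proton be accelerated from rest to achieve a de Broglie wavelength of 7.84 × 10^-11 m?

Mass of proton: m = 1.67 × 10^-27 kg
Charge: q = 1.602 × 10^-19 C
1.33 × 10^-1 V

From λ = h/√(2mqV), we solve for V:

λ² = h²/(2mqV)
V = h²/(2mqλ²)
V = (6.626 × 10^-34 J·s)² / (2 × 1.67 × 10^-27 kg × 1.602 × 10^-19 C × (7.84 × 10^-11 m)²)
V = 1.33 × 10^-1 V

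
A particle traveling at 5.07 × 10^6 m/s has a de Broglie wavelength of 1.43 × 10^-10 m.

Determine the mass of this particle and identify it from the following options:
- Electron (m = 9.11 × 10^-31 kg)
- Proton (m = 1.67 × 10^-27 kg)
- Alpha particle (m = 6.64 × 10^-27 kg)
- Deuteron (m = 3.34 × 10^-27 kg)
The particle is an electron.

From λ = h/(mv), solve for mass:

m = h/(λv)
m = (6.626 × 10^-34 J·s) / (1.43 × 10^-10 m × 5.07 × 10^6 m/s)
m = 9.14 × 10^-31 kg

Comparing with the listed masses, this is closest to an electron.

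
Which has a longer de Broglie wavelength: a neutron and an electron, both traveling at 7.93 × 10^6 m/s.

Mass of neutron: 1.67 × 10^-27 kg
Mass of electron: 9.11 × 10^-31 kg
The electron has the longer wavelength.

Using λ = h/(mv), since both particles have the same velocity, the wavelength depends only on mass.

For neutron: λ₁ = h/(m₁v) = 5.00 × 10^-14 m
For electron: λ₂ = h/(m₂v) = 9.17 × 10^-11 m

Since λ ∝ 1/m at constant velocity, the lighter particle has the longer wavelength.

The electron has the longer de Broglie wavelength.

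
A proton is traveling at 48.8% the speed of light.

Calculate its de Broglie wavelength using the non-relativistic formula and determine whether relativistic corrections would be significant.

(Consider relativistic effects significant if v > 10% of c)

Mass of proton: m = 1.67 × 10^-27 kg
Yes, relativistic corrections are needed.

Using the non-relativistic de Broglie formula λ = h/(mv):

v = 48.8% × c = 1.463 × 10^8 m/s

λ = h/(mv)
λ = (6.626 × 10^-34 J·s) / (1.67 × 10^-27 kg × 1.463 × 10^8 m/s)
λ = 2.71 × 10^-15 m

Since v = 48.8% of c > 10% of c, relativistic corrections ARE significant and the actual wavelength would differ from this non-relativistic estimate.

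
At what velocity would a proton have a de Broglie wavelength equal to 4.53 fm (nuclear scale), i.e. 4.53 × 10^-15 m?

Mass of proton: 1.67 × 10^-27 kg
8.76 × 10^7 m/s

From λ = h/(mv), solve for v:

v = h/(mλ)
v = (6.626 × 10^-34 J·s) / (1.67 × 10^-27 kg × 4.53 × 10^-15 m)
v = 8.76 × 10^7 m/s

Note: This velocity is 29.2% of the speed of light, so relativistic corrections would be needed for a more accurate calculation.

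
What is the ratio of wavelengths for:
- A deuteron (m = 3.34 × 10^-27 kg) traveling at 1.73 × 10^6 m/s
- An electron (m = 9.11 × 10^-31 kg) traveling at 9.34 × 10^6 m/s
λ₁/λ₂ = 1.47 × 10^-3

Using λ = h/(mv):

λ₁ = h/(m₁v₁) = 1.15 × 10^-13 m
λ₂ = h/(m₂v₂) = 7.79 × 10^-11 m

Ratio λ₁/λ₂ = (m₂v₂)/(m₁v₁)
         = (9.11 × 10^-31 kg × 9.34 × 10^6 m/s) / (3.34 × 10^-27 kg × 1.73 × 10^6 m/s)
         = 1.47 × 10^-3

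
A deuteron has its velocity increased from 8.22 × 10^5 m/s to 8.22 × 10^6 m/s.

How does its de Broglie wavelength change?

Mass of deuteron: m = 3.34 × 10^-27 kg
The wavelength decreases by a factor of 10.

Using λ = h/(mv):

Initial wavelength: λ₁ = h/(mv₁) = 2.41 × 10^-13 m
Final wavelength: λ₂ = h/(mv₂) = 2.41 × 10^-14 m

Since λ ∝ 1/v, when velocity increases by a factor of 10, the wavelength decreases by a factor of 10.

λ₂/λ₁ = v₁/v₂ = 1/10

The wavelength decreases by a factor of 10.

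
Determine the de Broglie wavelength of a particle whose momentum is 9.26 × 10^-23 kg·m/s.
7.16 × 10^-12 m

Using the de Broglie relation λ = h/p:

λ = h/p
λ = (6.626 × 10^-34 J·s) / (9.26 × 10^-23 kg·m/s)
λ = 7.16 × 10^-12 m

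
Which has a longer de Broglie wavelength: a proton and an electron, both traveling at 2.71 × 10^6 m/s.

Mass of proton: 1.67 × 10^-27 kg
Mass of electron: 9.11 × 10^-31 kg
The electron has the longer wavelength.

Using λ = h/(mv), since both particles have the same velocity, the wavelength depends only on mass.

For proton: λ₁ = h/(m₁v) = 1.46 × 10^-13 m
For electron: λ₂ = h/(m₂v) = 2.68 × 10^-10 m

Since λ ∝ 1/m at constant velocity, the lighter particle has the longer wavelength.

The electron has the longer de Broglie wavelength.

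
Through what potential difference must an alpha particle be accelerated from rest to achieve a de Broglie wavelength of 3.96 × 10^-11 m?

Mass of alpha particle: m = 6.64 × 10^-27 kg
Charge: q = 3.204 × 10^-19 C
6.58 × 10^-2 V

From λ = h/√(2mqV), we solve for V:

λ² = h²/(2mqV)
V = h²/(2mqλ²)
V = (6.626 × 10^-34 J·s)² / (2 × 6.64 × 10^-27 kg × 3.204 × 10^-19 C × (3.96 × 10^-11 m)²)
V = 6.58 × 10^-2 V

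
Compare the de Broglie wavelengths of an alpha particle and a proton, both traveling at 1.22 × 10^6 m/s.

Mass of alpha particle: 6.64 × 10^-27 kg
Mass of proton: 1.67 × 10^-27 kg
The proton has the longer wavelength.

Using λ = h/(mv), since both particles have the same velocity, the wavelength depends only on mass.

For alpha particle: λ₁ = h/(m₁v) = 8.18 × 10^-14 m
For proton: λ₂ = h/(m₂v) = 3.25 × 10^-13 m

Since λ ∝ 1/m at constant velocity, the lighter particle has the longer wavelength.

The proton has the longer de Broglie wavelength.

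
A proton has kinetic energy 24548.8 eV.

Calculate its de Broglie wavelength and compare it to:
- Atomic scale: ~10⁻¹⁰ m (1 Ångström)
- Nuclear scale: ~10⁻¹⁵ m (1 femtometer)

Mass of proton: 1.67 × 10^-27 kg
λ = 1.83 × 10^-13 m, which is between nuclear and atomic scales.

Using λ = h/√(2mKE):

KE = 24548.8 eV = 3.933 × 10^-15 J

λ = h/√(2mKE)
λ = (6.626 × 10^-34 J·s) / √(2 × 1.67 × 10^-27 kg × 3.933 × 10^-15 J)
λ = 1.83 × 10^-13 m

Comparison:
- Atomic scale (10⁻¹⁰ m): λ is 0.0018× this size
- Nuclear scale (10⁻¹⁵ m): λ is 1.8e+02× this size

The wavelength is between nuclear and atomic scales.

This wavelength is appropriate for probing atomic structure but too large for nuclear physics experiments.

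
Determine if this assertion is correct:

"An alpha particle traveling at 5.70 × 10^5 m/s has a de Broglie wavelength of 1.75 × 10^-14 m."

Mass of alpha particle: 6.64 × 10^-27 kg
False

The claim is incorrect.

Using λ = h/(mv):
λ = (6.626 × 10^-34 J·s) / (6.64 × 10^-27 kg × 5.70 × 10^5 m/s)
λ = 1.75 × 10^-13 m

The actual wavelength differs from the claimed 1.75 × 10^-14 m.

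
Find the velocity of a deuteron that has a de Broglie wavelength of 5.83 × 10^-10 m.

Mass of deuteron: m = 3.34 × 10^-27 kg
3.40 × 10^2 m/s

From the de Broglie relation λ = h/(mv), we solve for v:

v = h/(mλ)
v = (6.626 × 10^-34 J·s) / (3.34 × 10^-27 kg × 5.83 × 10^-10 m)
v = 3.40 × 10^2 m/s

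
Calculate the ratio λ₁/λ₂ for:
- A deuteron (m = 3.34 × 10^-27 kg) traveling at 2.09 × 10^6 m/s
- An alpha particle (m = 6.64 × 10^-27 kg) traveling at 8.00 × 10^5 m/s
λ₁/λ₂ = 0.761

Using λ = h/(mv):

λ₁ = h/(m₁v₁) = 9.49 × 10^-14 m
λ₂ = h/(m₂v₂) = 1.25 × 10^-13 m

Ratio λ₁/λ₂ = (m₂v₂)/(m₁v₁)
         = (6.64 × 10^-27 kg × 8.00 × 10^5 m/s) / (3.34 × 10^-27 kg × 2.09 × 10^6 m/s)
         = 0.761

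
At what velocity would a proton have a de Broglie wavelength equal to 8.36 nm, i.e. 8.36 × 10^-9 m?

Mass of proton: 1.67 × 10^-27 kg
4.75 × 10^1 m/s

From λ = h/(mv), solve for v:

v = h/(mλ)
v = (6.626 × 10^-34 J·s) / (1.67 × 10^-27 kg × 8.36 × 10^-9 m)
v = 4.75 × 10^1 m/s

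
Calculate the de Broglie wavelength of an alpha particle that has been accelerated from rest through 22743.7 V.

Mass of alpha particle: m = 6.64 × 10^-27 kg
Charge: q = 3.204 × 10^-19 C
6.74 × 10^-14 m

When a particle is accelerated through voltage V, it gains kinetic energy KE = qV.

The de Broglie wavelength is then λ = h/√(2mqV):

λ = h/√(2mqV)
λ = (6.626 × 10^-34 J·s) / √(2 × 6.64 × 10^-27 kg × 3.204 × 10^-19 C × 22743.7 V)
λ = 6.74 × 10^-14 m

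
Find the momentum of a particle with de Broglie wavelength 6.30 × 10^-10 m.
1.05 × 10^-24 kg·m/s

From the de Broglie relation λ = h/p, we solve for p:

p = h/λ
p = (6.626 × 10^-34 J·s) / (6.30 × 10^-10 m)
p = 1.05 × 10^-24 kg·m/s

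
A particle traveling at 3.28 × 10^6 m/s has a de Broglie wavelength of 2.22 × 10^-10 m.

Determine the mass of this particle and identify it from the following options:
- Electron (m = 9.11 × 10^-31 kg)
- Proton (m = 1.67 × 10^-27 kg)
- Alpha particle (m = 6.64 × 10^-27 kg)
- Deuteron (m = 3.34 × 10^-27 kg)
The particle is an electron.

From λ = h/(mv), solve for mass:

m = h/(λv)
m = (6.626 × 10^-34 J·s) / (2.22 × 10^-10 m × 3.28 × 10^6 m/s)
m = 9.10 × 10^-31 kg

Comparing with the listed masses, this is closest to an electron.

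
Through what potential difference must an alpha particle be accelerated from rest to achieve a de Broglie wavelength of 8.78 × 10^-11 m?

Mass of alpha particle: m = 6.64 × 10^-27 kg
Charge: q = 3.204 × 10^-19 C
1.34 × 10^-2 V

From λ = h/√(2mqV), we solve for V:

λ² = h²/(2mqV)
V = h²/(2mqλ²)
V = (6.626 × 10^-34 J·s)² / (2 × 6.64 × 10^-27 kg × 3.204 × 10^-19 C × (8.78 × 10^-11 m)²)
V = 1.34 × 10^-2 V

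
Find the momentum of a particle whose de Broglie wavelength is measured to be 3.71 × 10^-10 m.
1.79 × 10^-24 kg·m/s

From the de Broglie relation λ = h/p, we solve for p:

p = h/λ
p = (6.626 × 10^-34 J·s) / (3.71 × 10^-10 m)
p = 1.79 × 10^-24 kg·m/s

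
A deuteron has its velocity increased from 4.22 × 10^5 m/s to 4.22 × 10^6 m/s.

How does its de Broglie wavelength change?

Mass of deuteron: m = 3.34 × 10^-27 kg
The wavelength decreases by a factor of 10.

Using λ = h/(mv):

Initial wavelength: λ₁ = h/(mv₁) = 4.70 × 10^-13 m
Final wavelength: λ₂ = h/(mv₂) = 4.70 × 10^-14 m

Since λ ∝ 1/v, when velocity increases by a factor of 10, the wavelength decreases by a factor of 10.

λ₂/λ₁ = v₁/v₂ = 1/10

The wavelength decreases by a factor of 10.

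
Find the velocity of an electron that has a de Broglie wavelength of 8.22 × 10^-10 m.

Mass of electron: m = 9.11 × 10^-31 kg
8.85 × 10^5 m/s

From the de Broglie relation λ = h/(mv), we solve for v:

v = h/(mλ)
v = (6.626 × 10^-34 J·s) / (9.11 × 10^-31 kg × 8.22 × 10^-10 m)
v = 8.85 × 10^5 m/s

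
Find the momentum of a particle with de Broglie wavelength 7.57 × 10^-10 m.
8.75 × 10^-25 kg·m/s

From the de Broglie relation λ = h/p, we solve for p:

p = h/λ
p = (6.626 × 10^-34 J·s) / (7.57 × 10^-10 m)
p = 8.75 × 10^-25 kg·m/s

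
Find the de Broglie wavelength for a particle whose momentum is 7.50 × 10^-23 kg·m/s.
8.83 × 10^-12 m

Using the de Broglie relation λ = h/p:

λ = h/p
λ = (6.626 × 10^-34 J·s) / (7.50 × 10^-23 kg·m/s)
λ = 8.83 × 10^-12 m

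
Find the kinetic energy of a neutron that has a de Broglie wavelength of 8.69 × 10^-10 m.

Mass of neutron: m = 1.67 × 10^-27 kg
1.74 × 10^-22 J (or 1.09 × 10^-3 eV)

From λ = h/√(2mKE), we solve for KE:

λ² = h²/(2mKE)
KE = h²/(2mλ²)
KE = (6.626 × 10^-34 J·s)² / (2 × 1.67 × 10^-27 kg × (8.69 × 10^-10 m)²)
KE = 1.74 × 10^-22 J
KE = 1.09 × 10^-3 eV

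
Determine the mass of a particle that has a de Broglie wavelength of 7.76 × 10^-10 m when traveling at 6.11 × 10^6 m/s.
1.40 × 10^-31 kg

From the de Broglie relation λ = h/(mv), we solve for m:

m = h/(λv)
m = (6.626 × 10^-34 J·s) / (7.76 × 10^-10 m × 6.11 × 10^6 m/s)
m = 1.40 × 10^-31 kg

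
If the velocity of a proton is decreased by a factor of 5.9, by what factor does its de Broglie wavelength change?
The wavelength increases by a factor of 5.9.

From λ = h/(mv), the wavelength is inversely proportional to velocity:

λ ∝ 1/v

If v → v/5.9, then λ → 5.9λ

When velocity is decreased by a factor of 5.9, the wavelength increases by a factor of 5.9.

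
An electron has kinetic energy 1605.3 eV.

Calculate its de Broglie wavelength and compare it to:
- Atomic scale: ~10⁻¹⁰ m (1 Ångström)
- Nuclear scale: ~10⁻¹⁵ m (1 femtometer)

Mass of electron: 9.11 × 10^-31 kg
λ = 3.06 × 10^-11 m, which is between nuclear and atomic scales.

Using λ = h/√(2mKE):

KE = 1605.3 eV = 2.572 × 10^-16 J

λ = h/√(2mKE)
λ = (6.626 × 10^-34 J·s) / √(2 × 9.11 × 10^-31 kg × 2.572 × 10^-16 J)
λ = 3.06 × 10^-11 m

Comparison:
- Atomic scale (10⁻¹⁰ m): λ is 0.31× this size
- Nuclear scale (10⁻¹⁵ m): λ is 3.1e+04× this size

The wavelength is between nuclear and atomic scales.

This wavelength is appropriate for probing atomic structure but too large for nuclear physics experiments.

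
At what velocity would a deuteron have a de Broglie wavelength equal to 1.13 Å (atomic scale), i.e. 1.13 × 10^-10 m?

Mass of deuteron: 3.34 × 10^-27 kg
1.76 × 10^3 m/s

From λ = h/(mv), solve for v:

v = h/(mλ)
v = (6.626 × 10^-34 J·s) / (3.34 × 10^-27 kg × 1.13 × 10^-10 m)
v = 1.76 × 10^3 m/s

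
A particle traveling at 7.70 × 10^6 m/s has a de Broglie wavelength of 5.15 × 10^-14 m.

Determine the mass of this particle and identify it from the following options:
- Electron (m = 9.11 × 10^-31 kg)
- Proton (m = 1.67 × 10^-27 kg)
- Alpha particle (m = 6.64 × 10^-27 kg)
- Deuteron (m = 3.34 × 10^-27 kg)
The particle is a proton.

From λ = h/(mv), solve for mass:

m = h/(λv)
m = (6.626 × 10^-34 J·s) / (5.15 × 10^-14 m × 7.70 × 10^6 m/s)
m = 1.67 × 10^-27 kg

Comparing with the listed masses, this is closest to a proton.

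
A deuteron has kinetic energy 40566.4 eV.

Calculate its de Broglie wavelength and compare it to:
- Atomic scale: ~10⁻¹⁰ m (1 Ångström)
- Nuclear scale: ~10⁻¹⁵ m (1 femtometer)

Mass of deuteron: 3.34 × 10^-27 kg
λ = 1.01 × 10^-13 m, which is between nuclear and atomic scales.

Using λ = h/√(2mKE):

KE = 40566.4 eV = 6.499 × 10^-15 J

λ = h/√(2mKE)
λ = (6.626 × 10^-34 J·s) / √(2 × 3.34 × 10^-27 kg × 6.499 × 10^-15 J)
λ = 1.01 × 10^-13 m

Comparison:
- Atomic scale (10⁻¹⁰ m): λ is 0.001× this size
- Nuclear scale (10⁻¹⁵ m): λ is 1e+02× this size

The wavelength is between nuclear and atomic scales.

This wavelength is appropriate for probing atomic structure but too large for nuclear physics experiments.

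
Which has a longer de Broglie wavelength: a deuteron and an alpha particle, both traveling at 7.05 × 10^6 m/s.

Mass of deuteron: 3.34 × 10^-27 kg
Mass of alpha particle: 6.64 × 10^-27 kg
The deuteron has the longer wavelength.

Using λ = h/(mv), since both particles have the same velocity, the wavelength depends only on mass.

For deuteron: λ₁ = h/(m₁v) = 2.81 × 10^-14 m
For alpha particle: λ₂ = h/(m₂v) = 1.42 × 10^-14 m

Since λ ∝ 1/m at constant velocity, the lighter particle has the longer wavelength.

The deuteron has the longer de Broglie wavelength.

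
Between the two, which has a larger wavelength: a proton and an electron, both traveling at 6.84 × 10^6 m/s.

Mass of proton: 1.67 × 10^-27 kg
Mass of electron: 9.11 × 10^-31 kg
The electron has the longer wavelength.

Using λ = h/(mv), since both particles have the same velocity, the wavelength depends only on mass.

For proton: λ₁ = h/(m₁v) = 5.80 × 10^-14 m
For electron: λ₂ = h/(m₂v) = 1.06 × 10^-10 m

Since λ ∝ 1/m at constant velocity, the lighter particle has the longer wavelength.

The electron has the longer de Broglie wavelength.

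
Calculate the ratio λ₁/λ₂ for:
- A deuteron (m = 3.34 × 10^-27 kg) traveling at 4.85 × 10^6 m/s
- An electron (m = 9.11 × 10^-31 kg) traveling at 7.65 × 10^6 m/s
λ₁/λ₂ = 4.30 × 10^-4

Using λ = h/(mv):

λ₁ = h/(m₁v₁) = 4.09 × 10^-14 m
λ₂ = h/(m₂v₂) = 9.51 × 10^-11 m

Ratio λ₁/λ₂ = (m₂v₂)/(m₁v₁)
         = (9.11 × 10^-31 kg × 7.65 × 10^6 m/s) / (3.34 × 10^-27 kg × 4.85 × 10^6 m/s)
         = 4.30 × 10^-4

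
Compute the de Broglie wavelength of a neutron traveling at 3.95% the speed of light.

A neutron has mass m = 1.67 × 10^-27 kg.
3.35 × 10^-14 m

Using the de Broglie relation λ = h/(mv):

v = 3.95% × c = 1.184 × 10^7 m/s

λ = h/(mv)
λ = (6.626 × 10^-34 J·s) / (1.67 × 10^-27 kg × 1.184 × 10^7 m/s)
λ = 3.35 × 10^-14 m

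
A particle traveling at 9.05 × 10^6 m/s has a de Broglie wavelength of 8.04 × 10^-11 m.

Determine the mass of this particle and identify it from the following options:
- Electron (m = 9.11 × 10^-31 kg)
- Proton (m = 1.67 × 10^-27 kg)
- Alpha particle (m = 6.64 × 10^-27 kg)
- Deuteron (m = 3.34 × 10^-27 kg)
The particle is an electron.

From λ = h/(mv), solve for mass:

m = h/(λv)
m = (6.626 × 10^-34 J·s) / (8.04 × 10^-11 m × 9.05 × 10^6 m/s)
m = 9.11 × 10^-31 kg

Comparing with the listed masses, this is closest to an electron.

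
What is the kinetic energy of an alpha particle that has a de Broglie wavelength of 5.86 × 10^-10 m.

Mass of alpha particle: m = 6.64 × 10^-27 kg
9.63 × 10^-23 J (or 6.01 × 10^-4 eV)

From λ = h/√(2mKE), we solve for KE:

λ² = h²/(2mKE)
KE = h²/(2mλ²)
KE = (6.626 × 10^-34 J·s)² / (2 × 6.64 × 10^-27 kg × (5.86 × 10^-10 m)²)
KE = 9.63 × 10^-23 J
KE = 6.01 × 10^-4 eV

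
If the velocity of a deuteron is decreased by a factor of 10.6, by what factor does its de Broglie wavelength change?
The wavelength increases by a factor of 10.6.

From λ = h/(mv), the wavelength is inversely proportional to velocity:

λ ∝ 1/v

If v → v/10.6, then λ → 10.6λ

When velocity is decreased by a factor of 10.6, the wavelength increases by a factor of 10.6.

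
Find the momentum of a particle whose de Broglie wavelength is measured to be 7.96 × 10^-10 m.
8.32 × 10^-25 kg·m/s

From the de Broglie relation λ = h/p, we solve for p:

p = h/λ
p = (6.626 × 10^-34 J·s) / (7.96 × 10^-10 m)
p = 8.32 × 10^-25 kg·m/s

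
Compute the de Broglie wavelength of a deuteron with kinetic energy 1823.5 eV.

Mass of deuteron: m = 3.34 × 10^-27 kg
4.74 × 10^-13 m

Using λ = h/√(2mKE):

First convert KE to Joules: KE = 1823.5 eV = 2.922 × 10^-16 J

λ = h/√(2mKE)
λ = (6.626 × 10^-34 J·s) / √(2 × 3.34 × 10^-27 kg × 2.922 × 10^-16 J)
λ = 4.74 × 10^-13 m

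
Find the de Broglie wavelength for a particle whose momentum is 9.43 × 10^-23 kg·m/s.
7.03 × 10^-12 m

Using the de Broglie relation λ = h/p:

λ = h/p
λ = (6.626 × 10^-34 J·s) / (9.43 × 10^-23 kg·m/s)
λ = 7.03 × 10^-12 m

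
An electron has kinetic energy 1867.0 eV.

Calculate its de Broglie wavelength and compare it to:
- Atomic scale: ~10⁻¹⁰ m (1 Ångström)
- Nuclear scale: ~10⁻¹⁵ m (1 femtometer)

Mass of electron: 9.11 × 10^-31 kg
λ = 2.84 × 10^-11 m, which is between nuclear and atomic scales.

Using λ = h/√(2mKE):

KE = 1867.0 eV = 2.991 × 10^-16 J

λ = h/√(2mKE)
λ = (6.626 × 10^-34 J·s) / √(2 × 9.11 × 10^-31 kg × 2.991 × 10^-16 J)
λ = 2.84 × 10^-11 m

Comparison:
- Atomic scale (10⁻¹⁰ m): λ is 0.28× this size
- Nuclear scale (10⁻¹⁵ m): λ is 2.8e+04× this size

The wavelength is between nuclear and atomic scales.

This wavelength is appropriate for probing atomic structure but too large for nuclear physics experiments.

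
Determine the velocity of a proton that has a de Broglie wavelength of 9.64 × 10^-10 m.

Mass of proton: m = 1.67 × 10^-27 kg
4.12 × 10^2 m/s

From the de Broglie relation λ = h/(mv), we solve for v:

v = h/(mλ)
v = (6.626 × 10^-34 J·s) / (1.67 × 10^-27 kg × 9.64 × 10^-10 m)
v = 4.12 × 10^2 m/s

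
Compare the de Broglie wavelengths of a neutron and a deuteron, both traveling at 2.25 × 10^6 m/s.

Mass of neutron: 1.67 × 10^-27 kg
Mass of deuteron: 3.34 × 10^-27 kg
The neutron has the longer wavelength.

Using λ = h/(mv), since both particles have the same velocity, the wavelength depends only on mass.

For neutron: λ₁ = h/(m₁v) = 1.76 × 10^-13 m
For deuteron: λ₂ = h/(m₂v) = 8.82 × 10^-14 m

Since λ ∝ 1/m at constant velocity, the lighter particle has the longer wavelength.

The neutron has the longer de Broglie wavelength.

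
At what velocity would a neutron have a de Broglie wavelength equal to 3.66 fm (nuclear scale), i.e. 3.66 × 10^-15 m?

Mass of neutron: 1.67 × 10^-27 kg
1.08 × 10^8 m/s

From λ = h/(mv), solve for v:

v = h/(mλ)
v = (6.626 × 10^-34 J·s) / (1.67 × 10^-27 kg × 3.66 × 10^-15 m)
v = 1.08 × 10^8 m/s

Note: This velocity is 36.2% of the speed of light, so relativistic corrections would be needed for a more accurate calculation.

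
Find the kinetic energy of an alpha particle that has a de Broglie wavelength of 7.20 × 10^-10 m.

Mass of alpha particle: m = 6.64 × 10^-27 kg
6.38 × 10^-23 J (or 3.98 × 10^-4 eV)

From λ = h/√(2mKE), we solve for KE:

λ² = h²/(2mKE)
KE = h²/(2mλ²)
KE = (6.626 × 10^-34 J·s)² / (2 × 6.64 × 10^-27 kg × (7.20 × 10^-10 m)²)
KE = 6.38 × 10^-23 J
KE = 3.98 × 10^-4 eV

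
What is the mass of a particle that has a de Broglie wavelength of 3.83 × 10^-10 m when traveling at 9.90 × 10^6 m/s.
1.75 × 10^-31 kg

From the de Broglie relation λ = h/(mv), we solve for m:

m = h/(λv)
m = (6.626 × 10^-34 J·s) / (3.83 × 10^-10 m × 9.90 × 10^6 m/s)
m = 1.75 × 10^-31 kg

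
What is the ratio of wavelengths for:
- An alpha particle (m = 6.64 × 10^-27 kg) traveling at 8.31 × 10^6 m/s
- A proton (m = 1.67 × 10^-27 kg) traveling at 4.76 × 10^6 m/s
λ₁/λ₂ = 0.144

Using λ = h/(mv):

λ₁ = h/(m₁v₁) = 1.20 × 10^-14 m
λ₂ = h/(m₂v₂) = 8.34 × 10^-14 m

Ratio λ₁/λ₂ = (m₂v₂)/(m₁v₁)
         = (1.67 × 10^-27 kg × 4.76 × 10^6 m/s) / (6.64 × 10^-27 kg × 8.31 × 10^6 m/s)
         = 0.144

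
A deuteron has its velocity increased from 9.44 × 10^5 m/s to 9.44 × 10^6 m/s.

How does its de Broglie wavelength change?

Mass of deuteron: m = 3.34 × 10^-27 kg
The wavelength decreases by a factor of 10.

Using λ = h/(mv):

Initial wavelength: λ₁ = h/(mv₁) = 2.10 × 10^-13 m
Final wavelength: λ₂ = h/(mv₂) = 2.10 × 10^-14 m

Since λ ∝ 1/v, when velocity increases by a factor of 10, the wavelength decreases by a factor of 10.

λ₂/λ₁ = v₁/v₂ = 1/10

The wavelength decreases by a factor of 10.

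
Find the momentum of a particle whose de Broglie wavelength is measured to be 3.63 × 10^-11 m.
1.83 × 10^-23 kg·m/s

From the de Broglie relation λ = h/p, we solve for p:

p = h/λ
p = (6.626 × 10^-34 J·s) / (3.63 × 10^-11 m)
p = 1.83 × 10^-23 kg·m/s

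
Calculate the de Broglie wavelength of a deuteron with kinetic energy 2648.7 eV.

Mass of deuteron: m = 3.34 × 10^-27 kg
3.94 × 10^-13 m

Using λ = h/√(2mKE):

First convert KE to Joules: KE = 2648.7 eV = 4.244 × 10^-16 J

λ = h/√(2mKE)
λ = (6.626 × 10^-34 J·s) / √(2 × 3.34 × 10^-27 kg × 4.244 × 10^-16 J)
λ = 3.94 × 10^-13 m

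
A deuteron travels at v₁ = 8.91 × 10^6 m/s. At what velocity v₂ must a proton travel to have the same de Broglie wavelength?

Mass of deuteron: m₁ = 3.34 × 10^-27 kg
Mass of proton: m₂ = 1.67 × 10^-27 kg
v₂ = 1.78 × 10^7 m/s

For equal de Broglie wavelengths: λ₁ = λ₂

h/(m₁v₁) = h/(m₂v₂)
m₁v₁ = m₂v₂
v₂ = v₁ · (m₁/m₂)

v₂ = 8.91 × 10^6 m/s × (3.34 × 10^-27 kg / 1.67 × 10^-27 kg)
v₂ = 1.78 × 10^7 m/s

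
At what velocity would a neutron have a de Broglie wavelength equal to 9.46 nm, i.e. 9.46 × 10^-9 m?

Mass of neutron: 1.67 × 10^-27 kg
4.19 × 10^1 m/s

From λ = h/(mv), solve for v:

v = h/(mλ)
v = (6.626 × 10^-34 J·s) / (1.67 × 10^-27 kg × 9.46 × 10^-9 m)
v = 4.19 × 10^1 m/s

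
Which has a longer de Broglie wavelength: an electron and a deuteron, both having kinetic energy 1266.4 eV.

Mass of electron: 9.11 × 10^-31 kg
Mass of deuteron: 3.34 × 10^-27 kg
The electron has the longer wavelength.

Using λ = h/√(2mKE):

For electron: λ₁ = h/√(2m₁KE) = 3.45 × 10^-11 m
For deuteron: λ₂ = h/√(2m₂KE) = 5.69 × 10^-13 m

Since λ ∝ 1/√m at constant kinetic energy, the lighter particle has the longer wavelength.

The electron has the longer de Broglie wavelength.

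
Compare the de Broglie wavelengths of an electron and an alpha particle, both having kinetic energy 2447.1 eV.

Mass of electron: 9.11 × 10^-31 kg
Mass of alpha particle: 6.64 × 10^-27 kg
The electron has the longer wavelength.

Using λ = h/√(2mKE):

For electron: λ₁ = h/√(2m₁KE) = 2.48 × 10^-11 m
For alpha particle: λ₂ = h/√(2m₂KE) = 2.90 × 10^-13 m

Since λ ∝ 1/√m at constant kinetic energy, the lighter particle has the longer wavelength.

The electron has the longer de Broglie wavelength.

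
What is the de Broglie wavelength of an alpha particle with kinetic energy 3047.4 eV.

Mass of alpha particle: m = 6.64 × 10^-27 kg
2.60 × 10^-13 m

Using λ = h/√(2mKE):

First convert KE to Joules: KE = 3047.4 eV = 4.882 × 10^-16 J

λ = h/√(2mKE)
λ = (6.626 × 10^-34 J·s) / √(2 × 6.64 × 10^-27 kg × 4.882 × 10^-16 J)
λ = 2.60 × 10^-13 m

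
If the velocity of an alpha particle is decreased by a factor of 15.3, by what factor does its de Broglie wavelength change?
The wavelength increases by a factor of 15.3.

From λ = h/(mv), the wavelength is inversely proportional to velocity:

λ ∝ 1/v

If v → v/15.3, then λ → 15.3λ

When velocity is decreased by a factor of 15.3, the wavelength increases by a factor of 15.3.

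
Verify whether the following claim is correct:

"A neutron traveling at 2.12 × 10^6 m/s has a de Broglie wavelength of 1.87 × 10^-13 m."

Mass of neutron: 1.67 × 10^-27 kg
True

The claim is correct.

Using λ = h/(mv):
λ = (6.626 × 10^-34 J·s) / (1.67 × 10^-27 kg × 2.12 × 10^6 m/s)
λ = 1.87 × 10^-13 m

This matches the claimed value.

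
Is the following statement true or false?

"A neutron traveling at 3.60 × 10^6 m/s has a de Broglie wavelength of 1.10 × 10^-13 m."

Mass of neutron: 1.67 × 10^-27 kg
True

The claim is correct.

Using λ = h/(mv):
λ = (6.626 × 10^-34 J·s) / (1.67 × 10^-27 kg × 3.60 × 10^6 m/s)
λ = 1.10 × 10^-13 m

This matches the claimed value.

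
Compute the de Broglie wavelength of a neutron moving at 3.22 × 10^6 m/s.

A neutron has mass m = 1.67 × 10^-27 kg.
1.23 × 10^-13 m

Using the de Broglie relation λ = h/(mv):

λ = h/(mv)
λ = (6.626 × 10^-34 J·s) / (1.67 × 10^-27 kg × 3.22 × 10^6 m/s)
λ = 1.23 × 10^-13 m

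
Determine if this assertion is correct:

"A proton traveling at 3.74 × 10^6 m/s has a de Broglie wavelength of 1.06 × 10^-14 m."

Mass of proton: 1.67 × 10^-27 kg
False

The claim is incorrect.

Using λ = h/(mv):
λ = (6.626 × 10^-34 J·s) / (1.67 × 10^-27 kg × 3.74 × 10^6 m/s)
λ = 1.06 × 10^-13 m

The actual wavelength differs from the claimed 1.06 × 10^-14 m.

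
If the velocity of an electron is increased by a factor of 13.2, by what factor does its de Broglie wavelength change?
The wavelength decreases by a factor of 13.2.

From λ = h/(mv), the wavelength is inversely proportional to velocity:

λ ∝ 1/v

If v → 13.2v, then λ → λ/13.2

When velocity is increased by a factor of 13.2, the wavelength decreases by a factor of 13.2.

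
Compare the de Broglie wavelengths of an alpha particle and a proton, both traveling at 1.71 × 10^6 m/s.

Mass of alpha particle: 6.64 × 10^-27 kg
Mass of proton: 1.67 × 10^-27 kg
The proton has the longer wavelength.

Using λ = h/(mv), since both particles have the same velocity, the wavelength depends only on mass.

For alpha particle: λ₁ = h/(m₁v) = 5.84 × 10^-14 m
For proton: λ₂ = h/(m₂v) = 2.32 × 10^-13 m

Since λ ∝ 1/m at constant velocity, the lighter particle has the longer wavelength.

The proton has the longer de Broglie wavelength.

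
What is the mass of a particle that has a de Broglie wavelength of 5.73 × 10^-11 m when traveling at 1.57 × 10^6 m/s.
7.37 × 10^-30 kg

From the de Broglie relation λ = h/(mv), we solve for m:

m = h/(λv)
m = (6.626 × 10^-34 J·s) / (5.73 × 10^-11 m × 1.57 × 10^6 m/s)
m = 7.37 × 10^-30 kg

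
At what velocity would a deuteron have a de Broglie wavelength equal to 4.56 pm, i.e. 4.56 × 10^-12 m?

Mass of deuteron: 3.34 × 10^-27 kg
4.35 × 10^4 m/s

From λ = h/(mv), solve for v:

v = h/(mλ)
v = (6.626 × 10^-34 J·s) / (3.34 × 10^-27 kg × 4.56 × 10^-12 m)
v = 4.35 × 10^4 m/s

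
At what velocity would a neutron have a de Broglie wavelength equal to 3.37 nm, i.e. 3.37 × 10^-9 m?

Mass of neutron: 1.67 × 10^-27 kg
1.18 × 10^2 m/s

From λ = h/(mv), solve for v:

v = h/(mλ)
v = (6.626 × 10^-34 J·s) / (1.67 × 10^-27 kg × 3.37 × 10^-9 m)
v = 1.18 × 10^2 m/s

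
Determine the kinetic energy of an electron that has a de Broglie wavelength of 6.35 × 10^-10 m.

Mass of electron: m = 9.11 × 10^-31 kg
5.98 × 10^-19 J (or 3.73 eV)

From λ = h/√(2mKE), we solve for KE:

λ² = h²/(2mKE)
KE = h²/(2mλ²)
KE = (6.626 × 10^-34 J·s)² / (2 × 9.11 × 10^-31 kg × (6.35 × 10^-10 m)²)
KE = 5.98 × 10^-19 J
KE = 3.73 eV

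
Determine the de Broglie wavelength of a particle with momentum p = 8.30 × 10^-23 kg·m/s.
7.98 × 10^-12 m

Using the de Broglie relation λ = h/p:

λ = h/p
λ = (6.626 × 10^-34 J·s) / (8.30 × 10^-23 kg·m/s)
λ = 7.98 × 10^-12 m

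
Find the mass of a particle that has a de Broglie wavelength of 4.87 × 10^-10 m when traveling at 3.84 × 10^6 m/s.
3.54 × 10^-31 kg

From the de Broglie relation λ = h/(mv), we solve for m:

m = h/(λv)
m = (6.626 × 10^-34 J·s) / (4.87 × 10^-10 m × 3.84 × 10^6 m/s)
m = 3.54 × 10^-31 kg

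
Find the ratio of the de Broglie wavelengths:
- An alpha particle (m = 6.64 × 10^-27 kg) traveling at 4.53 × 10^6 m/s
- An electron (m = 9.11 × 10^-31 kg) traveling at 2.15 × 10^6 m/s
λ₁/λ₂ = 6.51 × 10^-5

Using λ = h/(mv):

λ₁ = h/(m₁v₁) = 2.20 × 10^-14 m
λ₂ = h/(m₂v₂) = 3.38 × 10^-10 m

Ratio λ₁/λ₂ = (m₂v₂)/(m₁v₁)
         = (9.11 × 10^-31 kg × 2.15 × 10^6 m/s) / (6.64 × 10^-27 kg × 4.53 × 10^6 m/s)
         = 6.51 × 10^-5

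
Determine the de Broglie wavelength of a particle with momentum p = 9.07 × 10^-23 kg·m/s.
7.31 × 10^-12 m

Using the de Broglie relation λ = h/p:

λ = h/p
λ = (6.626 × 10^-34 J·s) / (9.07 × 10^-23 kg·m/s)
λ = 7.31 × 10^-12 m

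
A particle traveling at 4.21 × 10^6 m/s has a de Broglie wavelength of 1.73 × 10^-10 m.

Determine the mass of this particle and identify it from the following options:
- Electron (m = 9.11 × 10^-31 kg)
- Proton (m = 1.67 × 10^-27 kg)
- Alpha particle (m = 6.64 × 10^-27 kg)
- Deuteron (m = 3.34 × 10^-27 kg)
The particle is an electron.

From λ = h/(mv), solve for mass:

m = h/(λv)
m = (6.626 × 10^-34 J·s) / (1.73 × 10^-10 m × 4.21 × 10^6 m/s)
m = 9.10 × 10^-31 kg

Comparing with the listed masses, this is closest to an electron.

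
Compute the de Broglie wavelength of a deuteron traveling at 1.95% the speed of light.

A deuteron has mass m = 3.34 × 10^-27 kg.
3.39 × 10^-14 m

Using the de Broglie relation λ = h/(mv):

v = 1.95% × c = 5.846 × 10^6 m/s

λ = h/(mv)
λ = (6.626 × 10^-34 J·s) / (3.34 × 10^-27 kg × 5.846 × 10^6 m/s)
λ = 3.39 × 10^-14 m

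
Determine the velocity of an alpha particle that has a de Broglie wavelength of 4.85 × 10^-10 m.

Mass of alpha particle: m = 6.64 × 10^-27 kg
2.06 × 10^2 m/s

From the de Broglie relation λ = h/(mv), we solve for v:

v = h/(mλ)
v = (6.626 × 10^-34 J·s) / (6.64 × 10^-27 kg × 4.85 × 10^-10 m)
v = 2.06 × 10^2 m/s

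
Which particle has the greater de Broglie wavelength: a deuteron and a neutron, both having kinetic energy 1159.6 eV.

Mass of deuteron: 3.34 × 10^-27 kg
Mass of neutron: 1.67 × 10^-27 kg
The neutron has the longer wavelength.

Using λ = h/√(2mKE):

For deuteron: λ₁ = h/√(2m₁KE) = 5.95 × 10^-13 m
For neutron: λ₂ = h/√(2m₂KE) = 8.41 × 10^-13 m

Since λ ∝ 1/√m at constant kinetic energy, the lighter particle has the longer wavelength.

The neutron has the longer de Broglie wavelength.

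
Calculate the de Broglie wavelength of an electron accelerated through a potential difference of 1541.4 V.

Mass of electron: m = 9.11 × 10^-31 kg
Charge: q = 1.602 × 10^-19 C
3.12 × 10^-11 m

When a particle is accelerated through voltage V, it gains kinetic energy KE = qV.

The de Broglie wavelength is then λ = h/√(2mqV):

λ = h/√(2mqV)
λ = (6.626 × 10^-34 J·s) / √(2 × 9.11 × 10^-31 kg × 1.602 × 10^-19 C × 1541.4 V)
λ = 3.12 × 10^-11 m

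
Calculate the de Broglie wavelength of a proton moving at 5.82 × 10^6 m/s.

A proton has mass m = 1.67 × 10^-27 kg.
6.82 × 10^-14 m

Using the de Broglie relation λ = h/(mv):

λ = h/(mv)
λ = (6.626 × 10^-34 J·s) / (1.67 × 10^-27 kg × 5.82 × 10^6 m/s)
λ = 6.82 × 10^-14 m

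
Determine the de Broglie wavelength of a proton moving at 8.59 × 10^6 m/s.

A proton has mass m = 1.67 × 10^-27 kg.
4.62 × 10^-14 m

Using the de Broglie relation λ = h/(mv):

λ = h/(mv)
λ = (6.626 × 10^-34 J·s) / (1.67 × 10^-27 kg × 8.59 × 10^6 m/s)
λ = 4.62 × 10^-14 m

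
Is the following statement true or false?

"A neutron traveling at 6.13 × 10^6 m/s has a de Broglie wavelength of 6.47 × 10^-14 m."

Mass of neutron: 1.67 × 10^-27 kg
True

The claim is correct.

Using λ = h/(mv):
λ = (6.626 × 10^-34 J·s) / (1.67 × 10^-27 kg × 6.13 × 10^6 m/s)
λ = 6.47 × 10^-14 m

This matches the claimed value.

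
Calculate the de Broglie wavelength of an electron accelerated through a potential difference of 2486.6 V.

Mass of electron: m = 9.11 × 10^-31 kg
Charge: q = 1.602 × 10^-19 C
2.46 × 10^-11 m

When a particle is accelerated through voltage V, it gains kinetic energy KE = qV.

The de Broglie wavelength is then λ = h/√(2mqV):

λ = h/√(2mqV)
λ = (6.626 × 10^-34 J·s) / √(2 × 9.11 × 10^-31 kg × 1.602 × 10^-19 C × 2486.6 V)
λ = 2.46 × 10^-11 m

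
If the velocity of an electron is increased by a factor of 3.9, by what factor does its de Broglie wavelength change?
The wavelength decreases by a factor of 3.9.

From λ = h/(mv), the wavelength is inversely proportional to velocity:

λ ∝ 1/v

If v → 3.9v, then λ → λ/3.9

When velocity is increased by a factor of 3.9, the wavelength decreases by a factor of 3.9.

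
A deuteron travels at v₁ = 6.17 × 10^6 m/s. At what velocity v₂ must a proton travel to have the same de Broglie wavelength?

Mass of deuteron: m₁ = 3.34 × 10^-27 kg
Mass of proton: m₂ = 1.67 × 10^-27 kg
v₂ = 1.23 × 10^7 m/s

For equal de Broglie wavelengths: λ₁ = λ₂

h/(m₁v₁) = h/(m₂v₂)
m₁v₁ = m₂v₂
v₂ = v₁ · (m₁/m₂)

v₂ = 6.17 × 10^6 m/s × (3.34 × 10^-27 kg / 1.67 × 10^-27 kg)
v₂ = 1.23 × 10^7 m/s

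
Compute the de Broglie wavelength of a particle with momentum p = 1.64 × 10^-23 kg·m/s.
4.04 × 10^-11 m

Using the de Broglie relation λ = h/p:

λ = h/p
λ = (6.626 × 10^-34 J·s) / (1.64 × 10^-23 kg·m/s)
λ = 4.04 × 10^-11 m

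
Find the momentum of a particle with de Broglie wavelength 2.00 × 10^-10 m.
3.31 × 10^-24 kg·m/s

From the de Broglie relation λ = h/p, we solve for p:

p = h/λ
p = (6.626 × 10^-34 J·s) / (2.00 × 10^-10 m)
p = 3.31 × 10^-24 kg·m/s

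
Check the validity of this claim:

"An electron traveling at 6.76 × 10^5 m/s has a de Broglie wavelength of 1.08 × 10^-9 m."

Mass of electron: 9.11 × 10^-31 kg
True

The claim is correct.

Using λ = h/(mv):
λ = (6.626 × 10^-34 J·s) / (9.11 × 10^-31 kg × 6.76 × 10^5 m/s)
λ = 1.08 × 10^-9 m

This matches the claimed value.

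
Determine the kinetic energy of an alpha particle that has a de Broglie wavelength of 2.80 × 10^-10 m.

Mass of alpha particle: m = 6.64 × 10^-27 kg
4.22 × 10^-22 J (or 2.63 × 10^-3 eV)

From λ = h/√(2mKE), we solve for KE:

λ² = h²/(2mKE)
KE = h²/(2mλ²)
KE = (6.626 × 10^-34 J·s)² / (2 × 6.64 × 10^-27 kg × (2.80 × 10^-10 m)²)
KE = 4.22 × 10^-22 J
KE = 2.63 × 10^-3 eV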